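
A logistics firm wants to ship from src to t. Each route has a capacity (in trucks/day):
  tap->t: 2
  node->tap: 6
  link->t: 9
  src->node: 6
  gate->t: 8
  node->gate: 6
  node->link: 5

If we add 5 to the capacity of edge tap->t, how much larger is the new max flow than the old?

0

Original max flow = 6.
Edge tap->t does not cross the min cut (source side {src}), so extra capacity there cannot help.
New max flow = 6. Increase = 0.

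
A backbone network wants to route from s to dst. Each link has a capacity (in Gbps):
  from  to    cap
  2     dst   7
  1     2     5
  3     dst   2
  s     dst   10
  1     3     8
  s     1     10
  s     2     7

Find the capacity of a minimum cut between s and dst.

19

Max flow = 19 (via 3 augmenting paths).
In the residual at optimum, the set reachable from s is {1, 2, 3, s}.
Cut edges: s→dst (cap 10), 3→dst (cap 2), 2→dst (cap 7). Sum = 19.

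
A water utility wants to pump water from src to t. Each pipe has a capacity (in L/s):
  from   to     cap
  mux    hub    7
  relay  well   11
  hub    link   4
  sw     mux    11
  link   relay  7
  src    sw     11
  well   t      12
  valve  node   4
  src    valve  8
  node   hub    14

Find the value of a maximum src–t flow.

4

Augment src→valve→node→hub→link→relay→well→t: bottleneck 4. Total 4.
No augmenting path remains in the residual graph.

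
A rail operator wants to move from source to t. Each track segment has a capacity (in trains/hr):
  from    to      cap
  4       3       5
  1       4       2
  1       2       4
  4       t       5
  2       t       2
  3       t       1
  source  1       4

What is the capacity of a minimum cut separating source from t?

Max flow = 4 (via 2 augmenting paths).
In the residual at optimum, the set reachable from source is {source}.
Cut edges: source→1 (cap 4). Sum = 4.

4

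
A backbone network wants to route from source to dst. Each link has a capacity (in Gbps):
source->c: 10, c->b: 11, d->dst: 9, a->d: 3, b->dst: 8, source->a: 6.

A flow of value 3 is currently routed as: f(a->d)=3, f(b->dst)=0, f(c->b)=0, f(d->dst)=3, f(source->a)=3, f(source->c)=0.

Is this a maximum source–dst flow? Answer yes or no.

Residual path source->c->b->dst has bottleneck 8 > 0.
Pushing 8 along it raises the flow to 11, so the given flow is not maximum.

No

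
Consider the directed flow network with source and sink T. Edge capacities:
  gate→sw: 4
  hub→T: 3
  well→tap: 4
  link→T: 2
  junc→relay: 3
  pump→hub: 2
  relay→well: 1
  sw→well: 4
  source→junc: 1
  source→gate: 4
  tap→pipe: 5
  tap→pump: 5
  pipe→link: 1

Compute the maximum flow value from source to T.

Augment source→junc→relay→well→tap→pipe→link→T: bottleneck 1. Total 1.
Augment source→gate→sw→well→tap→pump→hub→T: bottleneck 2. Total 3.
No augmenting path remains in the residual graph.

3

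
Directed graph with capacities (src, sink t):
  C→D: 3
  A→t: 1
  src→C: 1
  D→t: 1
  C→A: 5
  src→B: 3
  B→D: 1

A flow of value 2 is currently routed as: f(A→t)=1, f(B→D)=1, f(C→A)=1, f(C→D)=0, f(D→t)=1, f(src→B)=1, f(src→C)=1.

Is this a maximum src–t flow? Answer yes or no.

Residual reachable from src: {B, src}; t is not reachable.
Saturated cut: src→C, B→D with total capacity 2 = current flow value. Flow is maximum.

Yes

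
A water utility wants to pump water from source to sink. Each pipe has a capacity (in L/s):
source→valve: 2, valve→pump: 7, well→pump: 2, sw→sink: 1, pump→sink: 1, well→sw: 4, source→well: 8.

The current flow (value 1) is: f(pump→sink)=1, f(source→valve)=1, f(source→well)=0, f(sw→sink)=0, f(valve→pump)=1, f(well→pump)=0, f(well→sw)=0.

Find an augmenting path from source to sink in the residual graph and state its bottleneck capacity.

Residual along source→well→sw→sink: source→well: 8, well→sw: 4, sw→sink: 1.
Bottleneck = min = 1.

source→well→sw→sink, bottleneck 1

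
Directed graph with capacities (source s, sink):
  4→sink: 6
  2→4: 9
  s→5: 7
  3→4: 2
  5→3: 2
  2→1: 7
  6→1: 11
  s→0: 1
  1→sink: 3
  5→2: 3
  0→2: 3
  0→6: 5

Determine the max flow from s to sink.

Augment s→0→6→1→sink: bottleneck 1. Total 1.
Augment s→5→2→1→sink: bottleneck 2. Total 3.
Augment s→5→2→4→sink: bottleneck 1. Total 4.
Augment s→5→3→4→sink: bottleneck 2. Total 6.
No augmenting path remains in the residual graph.

6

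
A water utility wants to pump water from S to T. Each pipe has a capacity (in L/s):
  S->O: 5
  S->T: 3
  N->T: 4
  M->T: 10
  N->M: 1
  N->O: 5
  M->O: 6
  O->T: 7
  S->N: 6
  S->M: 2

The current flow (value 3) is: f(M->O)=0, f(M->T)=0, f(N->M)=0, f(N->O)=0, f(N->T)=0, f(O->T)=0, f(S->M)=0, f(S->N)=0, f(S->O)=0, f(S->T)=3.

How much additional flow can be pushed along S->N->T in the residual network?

4

Residual capacities along the path: S->N: 6, N->T: 4.
Minimum is 4.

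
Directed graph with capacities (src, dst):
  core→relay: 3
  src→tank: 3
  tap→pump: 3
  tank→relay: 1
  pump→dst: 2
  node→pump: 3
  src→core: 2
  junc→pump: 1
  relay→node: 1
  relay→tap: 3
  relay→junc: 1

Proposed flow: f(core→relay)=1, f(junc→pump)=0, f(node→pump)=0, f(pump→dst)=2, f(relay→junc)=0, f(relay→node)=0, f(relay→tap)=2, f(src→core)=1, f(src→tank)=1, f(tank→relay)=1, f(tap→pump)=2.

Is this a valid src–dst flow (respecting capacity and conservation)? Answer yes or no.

Every edge has 0 ≤ f(e) ≤ cap(e).
At each intermediate node, inflow equals outflow.

Yes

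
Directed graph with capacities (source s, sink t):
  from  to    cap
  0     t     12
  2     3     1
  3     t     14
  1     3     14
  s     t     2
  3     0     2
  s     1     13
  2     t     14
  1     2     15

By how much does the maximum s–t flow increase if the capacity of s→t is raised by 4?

4

Original max flow = 15.
After raising cap(s→t), augmenting paths through that edge carry 4 more units.
New max flow = 19. Increase = 4.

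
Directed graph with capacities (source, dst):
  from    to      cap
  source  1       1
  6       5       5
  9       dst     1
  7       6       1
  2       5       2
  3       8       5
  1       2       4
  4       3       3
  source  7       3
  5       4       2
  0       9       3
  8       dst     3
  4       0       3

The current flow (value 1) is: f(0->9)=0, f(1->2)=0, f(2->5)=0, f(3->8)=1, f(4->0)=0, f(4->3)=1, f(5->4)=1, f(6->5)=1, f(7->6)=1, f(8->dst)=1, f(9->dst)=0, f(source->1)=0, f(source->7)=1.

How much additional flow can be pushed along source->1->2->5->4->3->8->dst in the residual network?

Residual capacities along the path: source->1: 1, 1->2: 4, 2->5: 2, 5->4: 1, 4->3: 2, 3->8: 4, 8->dst: 2.
Minimum is 1.

1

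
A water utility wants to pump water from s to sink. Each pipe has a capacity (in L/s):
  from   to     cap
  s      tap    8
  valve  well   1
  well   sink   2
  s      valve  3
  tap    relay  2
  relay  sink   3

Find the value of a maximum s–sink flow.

3

Augment s->valve->well->sink: bottleneck 1. Total 1.
Augment s->tap->relay->sink: bottleneck 2. Total 3.
No augmenting path remains in the residual graph.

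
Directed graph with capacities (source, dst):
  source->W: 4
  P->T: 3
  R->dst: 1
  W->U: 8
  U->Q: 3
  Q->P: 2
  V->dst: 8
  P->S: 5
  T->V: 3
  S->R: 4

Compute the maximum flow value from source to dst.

2

Augment source->W->U->Q->P->S->R->dst: bottleneck 1. Total 1.
Augment source->W->U->Q->P->T->V->dst: bottleneck 1. Total 2.
No augmenting path remains in the residual graph.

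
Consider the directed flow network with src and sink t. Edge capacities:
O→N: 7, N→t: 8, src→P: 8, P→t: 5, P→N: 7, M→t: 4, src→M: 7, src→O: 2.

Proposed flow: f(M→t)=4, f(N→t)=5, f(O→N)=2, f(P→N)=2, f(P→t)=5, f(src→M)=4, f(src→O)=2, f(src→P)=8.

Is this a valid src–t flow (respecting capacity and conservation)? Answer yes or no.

No

Conservation fails at P: inflow 8 ≠ outflow 7.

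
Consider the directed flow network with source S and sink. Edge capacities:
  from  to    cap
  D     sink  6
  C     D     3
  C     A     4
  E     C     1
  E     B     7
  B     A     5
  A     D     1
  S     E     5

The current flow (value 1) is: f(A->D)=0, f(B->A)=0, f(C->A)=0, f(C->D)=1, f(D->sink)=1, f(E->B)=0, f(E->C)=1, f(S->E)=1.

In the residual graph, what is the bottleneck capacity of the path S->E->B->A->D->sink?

1

Residual capacities along the path: S->E: 4, E->B: 7, B->A: 5, A->D: 1, D->sink: 5.
Minimum is 1.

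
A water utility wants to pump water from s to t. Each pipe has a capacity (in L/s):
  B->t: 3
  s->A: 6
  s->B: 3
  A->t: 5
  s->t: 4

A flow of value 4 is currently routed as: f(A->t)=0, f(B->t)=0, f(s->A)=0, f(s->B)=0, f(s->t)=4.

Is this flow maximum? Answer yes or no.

Residual path s->A->t has bottleneck 5 > 0.
Pushing 5 along it raises the flow to 9, so the given flow is not maximum.

No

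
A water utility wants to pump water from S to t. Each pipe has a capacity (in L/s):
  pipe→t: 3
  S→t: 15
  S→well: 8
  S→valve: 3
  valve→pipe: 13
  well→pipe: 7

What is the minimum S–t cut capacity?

18

Max flow = 18 (via 2 augmenting paths).
In the residual at optimum, the set reachable from S is {S, pipe, valve, well}.
Cut edges: S→t (cap 15), pipe→t (cap 3). Sum = 18.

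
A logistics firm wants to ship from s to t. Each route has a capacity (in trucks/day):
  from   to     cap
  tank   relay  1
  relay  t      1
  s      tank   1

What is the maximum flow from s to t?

Augment s→tank→relay→t: bottleneck 1. Total 1.
No augmenting path remains in the residual graph.

1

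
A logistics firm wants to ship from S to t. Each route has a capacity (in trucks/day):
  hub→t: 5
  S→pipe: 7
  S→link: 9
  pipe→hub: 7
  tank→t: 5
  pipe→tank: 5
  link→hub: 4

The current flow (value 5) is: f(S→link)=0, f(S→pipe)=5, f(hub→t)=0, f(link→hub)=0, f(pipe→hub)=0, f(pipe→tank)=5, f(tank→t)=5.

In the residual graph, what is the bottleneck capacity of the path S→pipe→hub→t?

Residual capacities along the path: S→pipe: 2, pipe→hub: 7, hub→t: 5.
Minimum is 2.

2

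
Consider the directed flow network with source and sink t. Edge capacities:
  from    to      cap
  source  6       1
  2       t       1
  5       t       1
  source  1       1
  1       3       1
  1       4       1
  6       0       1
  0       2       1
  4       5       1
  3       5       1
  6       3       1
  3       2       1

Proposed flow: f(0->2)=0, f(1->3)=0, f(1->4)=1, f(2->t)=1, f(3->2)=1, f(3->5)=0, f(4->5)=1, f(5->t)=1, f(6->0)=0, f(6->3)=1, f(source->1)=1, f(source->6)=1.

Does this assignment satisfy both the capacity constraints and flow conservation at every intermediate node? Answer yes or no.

Yes

Every edge has 0 ≤ f(e) ≤ cap(e).
At each intermediate node, inflow equals outflow.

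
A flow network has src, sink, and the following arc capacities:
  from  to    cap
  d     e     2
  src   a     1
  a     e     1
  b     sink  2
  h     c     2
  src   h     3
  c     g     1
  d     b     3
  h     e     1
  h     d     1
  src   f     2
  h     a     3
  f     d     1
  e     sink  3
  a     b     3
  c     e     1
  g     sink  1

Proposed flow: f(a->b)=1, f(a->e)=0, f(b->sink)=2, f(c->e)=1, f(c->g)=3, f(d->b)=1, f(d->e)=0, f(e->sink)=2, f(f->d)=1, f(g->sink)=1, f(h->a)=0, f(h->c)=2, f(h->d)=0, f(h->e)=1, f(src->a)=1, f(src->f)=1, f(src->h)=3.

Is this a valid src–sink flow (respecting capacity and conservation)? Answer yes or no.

Capacity violated on c->g: flow 3 > capacity 1.

No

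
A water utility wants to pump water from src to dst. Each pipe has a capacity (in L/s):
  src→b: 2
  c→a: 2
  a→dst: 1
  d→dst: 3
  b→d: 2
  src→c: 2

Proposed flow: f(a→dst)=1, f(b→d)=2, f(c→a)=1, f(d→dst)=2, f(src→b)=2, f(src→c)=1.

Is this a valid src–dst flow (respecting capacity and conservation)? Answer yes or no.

Yes

Every edge has 0 ≤ f(e) ≤ cap(e).
At each intermediate node, inflow equals outflow.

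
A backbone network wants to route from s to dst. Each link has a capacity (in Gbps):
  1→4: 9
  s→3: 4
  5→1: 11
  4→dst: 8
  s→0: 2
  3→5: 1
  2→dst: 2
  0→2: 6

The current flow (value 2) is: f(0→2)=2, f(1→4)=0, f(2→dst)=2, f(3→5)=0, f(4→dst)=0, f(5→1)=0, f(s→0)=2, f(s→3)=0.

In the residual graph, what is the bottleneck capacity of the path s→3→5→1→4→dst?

1

Residual capacities along the path: s→3: 4, 3→5: 1, 5→1: 11, 1→4: 9, 4→dst: 8.
Minimum is 1.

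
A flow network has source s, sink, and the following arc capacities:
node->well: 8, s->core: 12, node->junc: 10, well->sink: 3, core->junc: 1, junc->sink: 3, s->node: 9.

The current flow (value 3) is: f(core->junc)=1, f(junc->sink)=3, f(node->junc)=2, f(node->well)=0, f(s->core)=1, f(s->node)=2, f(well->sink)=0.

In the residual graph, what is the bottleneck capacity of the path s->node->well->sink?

3

Residual capacities along the path: s->node: 7, node->well: 8, well->sink: 3.
Minimum is 3.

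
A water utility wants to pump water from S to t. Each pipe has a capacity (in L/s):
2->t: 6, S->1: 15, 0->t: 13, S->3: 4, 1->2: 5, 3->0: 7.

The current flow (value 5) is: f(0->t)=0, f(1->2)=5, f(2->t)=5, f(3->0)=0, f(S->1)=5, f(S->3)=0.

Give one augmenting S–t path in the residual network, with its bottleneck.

Residual along S->3->0->t: S->3: 4, 3->0: 7, 0->t: 13.
Bottleneck = min = 4.

S->3->0->t, bottleneck 4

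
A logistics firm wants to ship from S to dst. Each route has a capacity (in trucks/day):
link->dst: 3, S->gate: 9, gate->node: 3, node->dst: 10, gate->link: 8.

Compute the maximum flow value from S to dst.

Augment S->gate->link->dst: bottleneck 3. Total 3.
Augment S->gate->node->dst: bottleneck 3. Total 6.
No augmenting path remains in the residual graph.

6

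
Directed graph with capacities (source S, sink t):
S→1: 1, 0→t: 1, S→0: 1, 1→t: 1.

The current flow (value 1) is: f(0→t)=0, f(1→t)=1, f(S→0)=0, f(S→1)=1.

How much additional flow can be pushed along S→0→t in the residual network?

1

Residual capacities along the path: S→0: 1, 0→t: 1.
Minimum is 1.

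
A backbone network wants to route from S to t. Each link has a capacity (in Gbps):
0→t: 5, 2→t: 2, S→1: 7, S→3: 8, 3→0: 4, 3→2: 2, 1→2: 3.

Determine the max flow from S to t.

6

Augment S→1→2→t: bottleneck 2. Total 2.
Augment S→3→0→t: bottleneck 4. Total 6.
No augmenting path remains in the residual graph.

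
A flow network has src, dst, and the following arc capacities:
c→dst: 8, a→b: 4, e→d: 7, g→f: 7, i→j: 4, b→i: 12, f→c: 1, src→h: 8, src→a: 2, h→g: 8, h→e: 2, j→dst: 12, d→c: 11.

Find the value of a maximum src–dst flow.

5

Augment src→h→g→f→c→dst: bottleneck 1. Total 1.
Augment src→h→e→d→c→dst: bottleneck 2. Total 3.
Augment src→a→b→i→j→dst: bottleneck 2. Total 5.
No augmenting path remains in the residual graph.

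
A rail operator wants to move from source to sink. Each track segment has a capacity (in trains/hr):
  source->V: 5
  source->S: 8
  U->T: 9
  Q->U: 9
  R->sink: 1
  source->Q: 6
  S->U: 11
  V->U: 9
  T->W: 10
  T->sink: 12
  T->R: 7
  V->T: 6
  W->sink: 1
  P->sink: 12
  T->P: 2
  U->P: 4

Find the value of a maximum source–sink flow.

18

Augment source->V->T->sink: bottleneck 5. Total 5.
Augment source->S->U->T->sink: bottleneck 7. Total 12.
Augment source->S->U->P->sink: bottleneck 1. Total 13.
Augment source->Q->U->P->sink: bottleneck 3. Total 16.
Augment source->Q->U->T->P->sink: bottleneck 2. Total 18.
No augmenting path remains in the residual graph.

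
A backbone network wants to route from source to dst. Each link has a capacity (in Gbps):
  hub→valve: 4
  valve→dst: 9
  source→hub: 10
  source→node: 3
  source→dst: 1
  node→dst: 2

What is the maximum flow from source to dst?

7

Augment source→dst: bottleneck 1. Total 1.
Augment source→node→dst: bottleneck 2. Total 3.
Augment source→hub→valve→dst: bottleneck 4. Total 7.
No augmenting path remains in the residual graph.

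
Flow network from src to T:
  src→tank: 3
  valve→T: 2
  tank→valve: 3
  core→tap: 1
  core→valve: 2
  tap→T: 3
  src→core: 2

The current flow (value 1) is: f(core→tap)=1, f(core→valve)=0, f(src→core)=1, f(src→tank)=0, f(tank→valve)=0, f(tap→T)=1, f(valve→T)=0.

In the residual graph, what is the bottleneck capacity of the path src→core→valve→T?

Residual capacities along the path: src→core: 1, core→valve: 2, valve→T: 2.
Minimum is 1.

1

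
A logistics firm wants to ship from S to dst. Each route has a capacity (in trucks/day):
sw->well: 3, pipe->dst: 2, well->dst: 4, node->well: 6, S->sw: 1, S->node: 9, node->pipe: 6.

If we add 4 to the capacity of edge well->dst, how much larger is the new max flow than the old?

3

Original max flow = 6.
After raising cap(well->dst), augmenting paths through that edge carry 3 more units.
New max flow = 9. Increase = 3.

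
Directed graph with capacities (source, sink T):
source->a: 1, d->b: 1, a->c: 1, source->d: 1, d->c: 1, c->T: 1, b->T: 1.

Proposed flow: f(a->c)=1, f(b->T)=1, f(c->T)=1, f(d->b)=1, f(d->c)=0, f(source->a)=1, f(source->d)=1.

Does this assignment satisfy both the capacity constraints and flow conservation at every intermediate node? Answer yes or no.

Every edge has 0 ≤ f(e) ≤ cap(e).
At each intermediate node, inflow equals outflow.

Yes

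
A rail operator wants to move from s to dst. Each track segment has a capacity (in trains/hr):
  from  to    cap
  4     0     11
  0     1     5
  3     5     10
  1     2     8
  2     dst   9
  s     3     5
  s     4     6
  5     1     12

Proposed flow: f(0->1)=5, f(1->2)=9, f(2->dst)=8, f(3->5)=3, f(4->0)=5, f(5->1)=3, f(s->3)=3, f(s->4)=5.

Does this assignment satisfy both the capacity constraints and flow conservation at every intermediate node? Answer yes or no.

No

Capacity violated on 1->2: flow 9 > capacity 8.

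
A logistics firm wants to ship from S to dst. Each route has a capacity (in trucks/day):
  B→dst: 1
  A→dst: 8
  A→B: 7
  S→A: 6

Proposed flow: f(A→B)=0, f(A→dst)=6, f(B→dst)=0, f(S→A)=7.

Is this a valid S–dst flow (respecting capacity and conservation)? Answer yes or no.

No

Capacity violated on S→A: flow 7 > capacity 6.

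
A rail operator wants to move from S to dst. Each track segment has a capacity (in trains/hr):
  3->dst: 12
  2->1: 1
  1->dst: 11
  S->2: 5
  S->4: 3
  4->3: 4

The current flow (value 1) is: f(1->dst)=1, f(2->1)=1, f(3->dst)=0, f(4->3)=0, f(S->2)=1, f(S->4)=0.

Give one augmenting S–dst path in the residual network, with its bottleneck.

S->4->3->dst, bottleneck 3

Residual along S->4->3->dst: S->4: 3, 4->3: 4, 3->dst: 12.
Bottleneck = min = 3.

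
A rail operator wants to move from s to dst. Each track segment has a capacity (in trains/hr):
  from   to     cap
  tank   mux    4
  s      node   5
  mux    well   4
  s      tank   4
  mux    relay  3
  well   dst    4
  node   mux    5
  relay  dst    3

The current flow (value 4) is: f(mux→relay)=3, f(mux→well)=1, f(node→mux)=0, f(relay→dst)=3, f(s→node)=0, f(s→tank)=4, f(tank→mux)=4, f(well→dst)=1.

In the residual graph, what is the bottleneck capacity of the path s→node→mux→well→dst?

3

Residual capacities along the path: s→node: 5, node→mux: 5, mux→well: 3, well→dst: 3.
Minimum is 3.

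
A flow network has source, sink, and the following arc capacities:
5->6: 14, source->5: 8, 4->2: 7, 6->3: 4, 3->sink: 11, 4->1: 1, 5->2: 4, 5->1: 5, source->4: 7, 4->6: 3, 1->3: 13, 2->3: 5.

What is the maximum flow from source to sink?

11

Augment source->4->2->3->sink: bottleneck 5. Total 5.
Augment source->4->6->3->sink: bottleneck 2. Total 7.
Augment source->5->1->3->sink: bottleneck 4. Total 11.
No augmenting path remains in the residual graph.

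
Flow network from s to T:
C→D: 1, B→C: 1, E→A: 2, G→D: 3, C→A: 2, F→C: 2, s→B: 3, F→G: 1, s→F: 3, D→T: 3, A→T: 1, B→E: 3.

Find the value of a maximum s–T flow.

Augment s→F→G→D→T: bottleneck 1. Total 1.
Augment s→F→C→D→T: bottleneck 1. Total 2.
Augment s→F→C→A→T: bottleneck 1. Total 3.
No augmenting path remains in the residual graph.

3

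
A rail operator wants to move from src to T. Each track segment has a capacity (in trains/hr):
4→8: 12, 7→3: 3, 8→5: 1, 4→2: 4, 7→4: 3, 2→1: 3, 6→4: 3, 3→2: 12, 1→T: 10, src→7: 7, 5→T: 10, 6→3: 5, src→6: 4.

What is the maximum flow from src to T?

4

Augment src→6→4→8→5→T: bottleneck 1. Total 1.
Augment src→6→4→2→1→T: bottleneck 2. Total 3.
Augment src→6→3→2→1→T: bottleneck 1. Total 4.
No augmenting path remains in the residual graph.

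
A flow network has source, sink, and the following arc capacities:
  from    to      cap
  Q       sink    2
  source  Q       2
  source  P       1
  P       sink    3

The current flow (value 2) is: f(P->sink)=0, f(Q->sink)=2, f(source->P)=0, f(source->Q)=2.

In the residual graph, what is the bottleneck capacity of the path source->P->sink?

Residual capacities along the path: source->P: 1, P->sink: 3.
Minimum is 1.

1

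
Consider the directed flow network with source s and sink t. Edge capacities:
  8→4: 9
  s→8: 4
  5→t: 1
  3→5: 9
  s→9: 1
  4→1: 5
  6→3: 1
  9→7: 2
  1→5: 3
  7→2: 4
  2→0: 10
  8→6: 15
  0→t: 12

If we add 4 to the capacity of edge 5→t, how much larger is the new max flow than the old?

3

Original max flow = 2.
After raising cap(5→t), augmenting paths through that edge carry 3 more units.
New max flow = 5. Increase = 3.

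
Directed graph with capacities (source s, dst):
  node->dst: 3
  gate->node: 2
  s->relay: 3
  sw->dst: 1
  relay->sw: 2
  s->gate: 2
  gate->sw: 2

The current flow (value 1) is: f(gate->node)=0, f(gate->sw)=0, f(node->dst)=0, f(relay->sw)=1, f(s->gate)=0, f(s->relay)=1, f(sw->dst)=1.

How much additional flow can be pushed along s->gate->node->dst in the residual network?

2

Residual capacities along the path: s->gate: 2, gate->node: 2, node->dst: 3.
Minimum is 2.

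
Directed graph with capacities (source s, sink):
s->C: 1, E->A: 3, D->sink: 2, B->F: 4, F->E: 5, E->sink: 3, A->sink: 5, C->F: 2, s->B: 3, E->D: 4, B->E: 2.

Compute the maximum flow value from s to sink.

4

Augment s->B->E->sink: bottleneck 2. Total 2.
Augment s->C->F->E->sink: bottleneck 1. Total 3.
Augment s->B->F->E->A->sink: bottleneck 1. Total 4.
No augmenting path remains in the residual graph.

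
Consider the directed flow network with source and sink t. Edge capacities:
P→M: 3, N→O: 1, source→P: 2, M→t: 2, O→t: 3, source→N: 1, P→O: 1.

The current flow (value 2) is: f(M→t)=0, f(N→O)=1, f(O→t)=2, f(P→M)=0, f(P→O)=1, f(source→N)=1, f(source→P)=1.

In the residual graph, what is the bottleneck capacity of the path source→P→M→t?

1

Residual capacities along the path: source→P: 1, P→M: 3, M→t: 2.
Minimum is 1.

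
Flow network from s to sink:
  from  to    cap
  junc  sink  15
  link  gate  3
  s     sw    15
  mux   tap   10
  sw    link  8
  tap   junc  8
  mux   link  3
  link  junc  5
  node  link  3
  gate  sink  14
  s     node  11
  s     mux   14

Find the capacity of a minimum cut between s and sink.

Max flow = 16 (via 5 augmenting paths).
In the residual at optimum, the set reachable from s is {link, mux, node, s, sw, tap}.
Cut edges: link->junc (cap 5), link->gate (cap 3), tap->junc (cap 8). Sum = 16.

16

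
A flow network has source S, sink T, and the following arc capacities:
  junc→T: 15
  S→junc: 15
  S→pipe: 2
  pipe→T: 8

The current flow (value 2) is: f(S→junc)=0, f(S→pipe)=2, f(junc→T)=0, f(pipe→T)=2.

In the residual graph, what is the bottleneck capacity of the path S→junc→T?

15

Residual capacities along the path: S→junc: 15, junc→T: 15.
Minimum is 15.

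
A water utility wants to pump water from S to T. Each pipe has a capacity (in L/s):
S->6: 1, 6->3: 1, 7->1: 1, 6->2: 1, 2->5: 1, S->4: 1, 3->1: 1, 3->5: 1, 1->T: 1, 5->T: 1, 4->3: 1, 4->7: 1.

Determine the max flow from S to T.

Augment S->6->2->5->T: bottleneck 1. Total 1.
Augment S->4->3->1->T: bottleneck 1. Total 2.
No augmenting path remains in the residual graph.

2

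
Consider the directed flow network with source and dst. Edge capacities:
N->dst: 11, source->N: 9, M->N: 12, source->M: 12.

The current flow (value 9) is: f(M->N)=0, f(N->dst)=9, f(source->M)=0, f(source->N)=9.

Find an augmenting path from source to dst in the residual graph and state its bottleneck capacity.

Residual along source->M->N->dst: source->M: 12, M->N: 12, N->dst: 2.
Bottleneck = min = 2.

source->M->N->dst, bottleneck 2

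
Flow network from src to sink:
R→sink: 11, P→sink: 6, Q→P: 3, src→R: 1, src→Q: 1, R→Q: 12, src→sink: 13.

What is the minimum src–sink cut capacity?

Max flow = 15 (via 3 augmenting paths).
In the residual at optimum, the set reachable from src is {src}.
Cut edges: src→R (cap 1), src→Q (cap 1), src→sink (cap 13). Sum = 15.

15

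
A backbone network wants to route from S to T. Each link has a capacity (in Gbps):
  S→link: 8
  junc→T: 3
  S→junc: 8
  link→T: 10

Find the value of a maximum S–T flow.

Augment S→junc→T: bottleneck 3. Total 3.
Augment S→link→T: bottleneck 8. Total 11.
No augmenting path remains in the residual graph.

11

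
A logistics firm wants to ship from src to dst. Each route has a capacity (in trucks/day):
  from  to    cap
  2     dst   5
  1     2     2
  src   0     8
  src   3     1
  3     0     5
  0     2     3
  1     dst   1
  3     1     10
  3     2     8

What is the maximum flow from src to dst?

4

Augment src->3->1->dst: bottleneck 1. Total 1.
Augment src->0->2->dst: bottleneck 3. Total 4.
No augmenting path remains in the residual graph.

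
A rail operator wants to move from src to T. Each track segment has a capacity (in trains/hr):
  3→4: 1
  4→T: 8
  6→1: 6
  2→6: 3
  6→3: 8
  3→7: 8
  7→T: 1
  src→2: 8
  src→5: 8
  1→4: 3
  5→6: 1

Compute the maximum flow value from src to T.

Augment src→2→6→3→4→T: bottleneck 1. Total 1.
Augment src→2→6→3→7→T: bottleneck 1. Total 2.
Augment src→2→6→1→4→T: bottleneck 1. Total 3.
Augment src→5→6→1→4→T: bottleneck 1. Total 4.
No augmenting path remains in the residual graph.

4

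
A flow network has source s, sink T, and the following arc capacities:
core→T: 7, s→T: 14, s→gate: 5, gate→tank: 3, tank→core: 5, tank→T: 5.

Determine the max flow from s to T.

17

Augment s→T: bottleneck 14. Total 14.
Augment s→gate→tank→T: bottleneck 3. Total 17.
No augmenting path remains in the residual graph.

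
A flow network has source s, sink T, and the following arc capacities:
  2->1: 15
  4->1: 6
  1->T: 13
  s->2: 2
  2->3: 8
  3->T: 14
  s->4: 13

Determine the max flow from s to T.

Augment s->4->1->T: bottleneck 6. Total 6.
Augment s->2->1->T: bottleneck 2. Total 8.
No augmenting path remains in the residual graph.

8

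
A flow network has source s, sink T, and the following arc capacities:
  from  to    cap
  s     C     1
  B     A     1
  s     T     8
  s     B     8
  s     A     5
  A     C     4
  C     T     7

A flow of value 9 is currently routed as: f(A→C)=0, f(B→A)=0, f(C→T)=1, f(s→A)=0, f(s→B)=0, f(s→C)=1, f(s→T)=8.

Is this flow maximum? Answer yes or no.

Residual path s→A→C→T has bottleneck 4 > 0.
Pushing 4 along it raises the flow to 13, so the given flow is not maximum.

No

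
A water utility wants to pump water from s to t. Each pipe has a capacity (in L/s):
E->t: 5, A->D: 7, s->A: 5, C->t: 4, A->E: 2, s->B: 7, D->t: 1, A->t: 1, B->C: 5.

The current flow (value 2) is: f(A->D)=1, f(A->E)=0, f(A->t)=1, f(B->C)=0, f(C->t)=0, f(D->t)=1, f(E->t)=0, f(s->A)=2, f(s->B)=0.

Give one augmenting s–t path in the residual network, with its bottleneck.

s->A->E->t, bottleneck 2

Residual along s->A->E->t: s->A: 3, A->E: 2, E->t: 5.
Bottleneck = min = 2.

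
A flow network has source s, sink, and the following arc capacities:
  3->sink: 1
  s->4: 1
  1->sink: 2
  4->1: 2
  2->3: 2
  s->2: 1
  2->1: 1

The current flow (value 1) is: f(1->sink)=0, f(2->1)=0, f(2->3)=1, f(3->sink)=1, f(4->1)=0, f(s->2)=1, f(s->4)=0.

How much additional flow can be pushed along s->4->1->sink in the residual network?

1

Residual capacities along the path: s->4: 1, 4->1: 2, 1->sink: 2.
Minimum is 1.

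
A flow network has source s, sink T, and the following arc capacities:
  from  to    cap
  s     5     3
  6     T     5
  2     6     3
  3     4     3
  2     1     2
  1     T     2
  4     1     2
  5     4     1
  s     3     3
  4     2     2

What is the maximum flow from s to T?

4

Augment s→3→4→1→T: bottleneck 2. Total 2.
Augment s→3→4→2→6→T: bottleneck 1. Total 3.
Augment s→5→4→2→6→T: bottleneck 1. Total 4.
No augmenting path remains in the residual graph.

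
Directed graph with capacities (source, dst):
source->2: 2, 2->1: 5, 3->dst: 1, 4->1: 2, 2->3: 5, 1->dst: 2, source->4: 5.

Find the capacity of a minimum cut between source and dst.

Max flow = 3 (via 3 augmenting paths).
In the residual at optimum, the set reachable from source is {1, 2, 3, 4, source}.
Cut edges: 3->dst (cap 1), 1->dst (cap 2). Sum = 3.

3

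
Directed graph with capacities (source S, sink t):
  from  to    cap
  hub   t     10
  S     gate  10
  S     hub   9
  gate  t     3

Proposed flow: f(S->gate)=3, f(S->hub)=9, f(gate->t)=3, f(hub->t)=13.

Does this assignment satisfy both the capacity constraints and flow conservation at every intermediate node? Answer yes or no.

No

Capacity violated on hub->t: flow 13 > capacity 10.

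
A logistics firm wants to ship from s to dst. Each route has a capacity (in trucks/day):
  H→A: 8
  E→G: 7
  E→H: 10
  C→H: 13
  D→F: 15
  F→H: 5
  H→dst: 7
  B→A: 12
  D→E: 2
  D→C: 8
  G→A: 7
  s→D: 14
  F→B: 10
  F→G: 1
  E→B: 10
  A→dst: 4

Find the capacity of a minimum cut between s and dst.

Max flow = 11 (via 4 augmenting paths).
In the residual at optimum, the set reachable from s is {A, B, C, D, E, F, G, H, s}.
Cut edges: H→dst (cap 7), A→dst (cap 4). Sum = 11.

11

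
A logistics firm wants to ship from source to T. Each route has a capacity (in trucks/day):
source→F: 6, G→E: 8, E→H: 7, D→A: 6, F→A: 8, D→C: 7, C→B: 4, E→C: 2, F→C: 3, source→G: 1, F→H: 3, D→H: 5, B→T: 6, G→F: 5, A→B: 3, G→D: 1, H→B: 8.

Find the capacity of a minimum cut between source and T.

Max flow = 6 (via 2 augmenting paths).
In the residual at optimum, the set reachable from source is {A, B, C, D, E, F, G, H, source}.
Cut edges: B→T (cap 6). Sum = 6.

6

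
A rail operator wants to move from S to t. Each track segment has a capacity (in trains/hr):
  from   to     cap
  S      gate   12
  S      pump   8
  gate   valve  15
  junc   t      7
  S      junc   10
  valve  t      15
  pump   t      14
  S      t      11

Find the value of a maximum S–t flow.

Augment S→t: bottleneck 11. Total 11.
Augment S→junc→t: bottleneck 7. Total 18.
Augment S→pump→t: bottleneck 8. Total 26.
Augment S→gate→valve→t: bottleneck 12. Total 38.
No augmenting path remains in the residual graph.

38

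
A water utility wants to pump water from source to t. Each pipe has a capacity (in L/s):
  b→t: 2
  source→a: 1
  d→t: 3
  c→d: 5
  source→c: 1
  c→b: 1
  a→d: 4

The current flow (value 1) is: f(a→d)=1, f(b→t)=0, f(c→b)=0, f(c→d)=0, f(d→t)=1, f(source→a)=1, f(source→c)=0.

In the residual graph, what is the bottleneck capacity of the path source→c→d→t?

Residual capacities along the path: source→c: 1, c→d: 5, d→t: 2.
Minimum is 1.

1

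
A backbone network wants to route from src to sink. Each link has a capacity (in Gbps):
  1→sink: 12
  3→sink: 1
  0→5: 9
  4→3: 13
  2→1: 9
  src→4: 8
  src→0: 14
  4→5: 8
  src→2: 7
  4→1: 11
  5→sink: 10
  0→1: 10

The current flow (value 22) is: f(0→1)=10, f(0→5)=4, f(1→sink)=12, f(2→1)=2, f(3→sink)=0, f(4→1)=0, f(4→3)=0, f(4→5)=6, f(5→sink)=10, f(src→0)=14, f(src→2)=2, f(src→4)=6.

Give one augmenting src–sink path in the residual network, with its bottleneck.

Residual along src→4→3→sink: src→4: 2, 4→3: 13, 3→sink: 1.
Bottleneck = min = 1.

src→4→3→sink, bottleneck 1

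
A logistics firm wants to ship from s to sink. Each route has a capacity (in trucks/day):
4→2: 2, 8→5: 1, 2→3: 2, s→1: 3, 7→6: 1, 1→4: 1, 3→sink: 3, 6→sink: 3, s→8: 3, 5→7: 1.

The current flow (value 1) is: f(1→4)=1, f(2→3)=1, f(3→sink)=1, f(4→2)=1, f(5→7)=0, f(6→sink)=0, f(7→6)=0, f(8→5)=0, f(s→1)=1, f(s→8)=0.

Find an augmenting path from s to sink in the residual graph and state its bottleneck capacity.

Residual along s→8→5→7→6→sink: s→8: 3, 8→5: 1, 5→7: 1, 7→6: 1, 6→sink: 3.
Bottleneck = min = 1.

s→8→5→7→6→sink, bottleneck 1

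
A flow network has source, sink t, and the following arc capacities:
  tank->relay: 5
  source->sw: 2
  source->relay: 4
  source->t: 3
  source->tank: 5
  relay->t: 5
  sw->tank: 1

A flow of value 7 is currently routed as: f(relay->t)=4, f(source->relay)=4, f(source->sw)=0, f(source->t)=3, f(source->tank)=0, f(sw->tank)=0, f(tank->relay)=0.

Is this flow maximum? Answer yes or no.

No

Residual path source->tank->relay->t has bottleneck 1 > 0.
Pushing 1 along it raises the flow to 8, so the given flow is not maximum.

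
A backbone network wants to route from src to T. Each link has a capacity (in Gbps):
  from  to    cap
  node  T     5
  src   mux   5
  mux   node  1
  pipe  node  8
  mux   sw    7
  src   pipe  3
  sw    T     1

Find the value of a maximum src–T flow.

5

Augment src->mux->sw->T: bottleneck 1. Total 1.
Augment src->mux->node->T: bottleneck 1. Total 2.
Augment src->pipe->node->T: bottleneck 3. Total 5.
No augmenting path remains in the residual graph.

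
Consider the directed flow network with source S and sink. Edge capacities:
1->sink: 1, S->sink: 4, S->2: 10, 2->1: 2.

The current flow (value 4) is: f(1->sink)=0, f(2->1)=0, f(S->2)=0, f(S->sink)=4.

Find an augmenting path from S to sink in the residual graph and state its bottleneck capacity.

S->2->1->sink, bottleneck 1

Residual along S->2->1->sink: S->2: 10, 2->1: 2, 1->sink: 1.
Bottleneck = min = 1.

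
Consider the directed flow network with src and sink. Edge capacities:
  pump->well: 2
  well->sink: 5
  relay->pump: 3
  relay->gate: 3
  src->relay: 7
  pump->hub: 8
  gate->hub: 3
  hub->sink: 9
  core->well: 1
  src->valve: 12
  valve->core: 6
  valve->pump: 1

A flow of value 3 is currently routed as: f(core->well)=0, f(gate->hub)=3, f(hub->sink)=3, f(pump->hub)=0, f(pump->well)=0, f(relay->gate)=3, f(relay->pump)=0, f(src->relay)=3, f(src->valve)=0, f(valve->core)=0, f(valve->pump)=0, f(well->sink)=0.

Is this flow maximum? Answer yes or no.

No

Residual path src->relay->pump->hub->sink has bottleneck 3 > 0.
Pushing 3 along it raises the flow to 6, so the given flow is not maximum.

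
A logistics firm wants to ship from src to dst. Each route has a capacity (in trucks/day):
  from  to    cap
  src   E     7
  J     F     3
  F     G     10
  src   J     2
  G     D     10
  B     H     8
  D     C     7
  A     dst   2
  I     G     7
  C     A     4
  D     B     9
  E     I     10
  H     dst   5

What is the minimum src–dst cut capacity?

7

Max flow = 7 (via 3 augmenting paths).
In the residual at optimum, the set reachable from src is {A, B, C, D, E, F, G, H, I, J, src}.
Cut edges: H->dst (cap 5), A->dst (cap 2). Sum = 7.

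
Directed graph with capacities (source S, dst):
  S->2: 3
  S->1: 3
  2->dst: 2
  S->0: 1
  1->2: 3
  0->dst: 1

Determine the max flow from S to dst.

Augment S->0->dst: bottleneck 1. Total 1.
Augment S->2->dst: bottleneck 2. Total 3.
No augmenting path remains in the residual graph.

3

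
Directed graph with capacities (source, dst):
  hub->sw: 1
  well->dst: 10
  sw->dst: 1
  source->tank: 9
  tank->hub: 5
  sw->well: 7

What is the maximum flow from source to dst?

1

Augment source->tank->hub->sw->dst: bottleneck 1. Total 1.
No augmenting path remains in the residual graph.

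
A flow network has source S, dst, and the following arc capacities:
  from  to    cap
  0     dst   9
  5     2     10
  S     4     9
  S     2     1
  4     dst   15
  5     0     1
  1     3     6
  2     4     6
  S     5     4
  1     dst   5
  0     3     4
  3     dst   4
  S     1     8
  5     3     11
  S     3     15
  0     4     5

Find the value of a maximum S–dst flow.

Augment S→1→dst: bottleneck 5. Total 5.
Augment S→3→dst: bottleneck 4. Total 9.
Augment S→4→dst: bottleneck 9. Total 18.
Augment S→5→0→dst: bottleneck 1. Total 19.
Augment S→2→4→dst: bottleneck 1. Total 20.
Augment S→5→2→4→dst: bottleneck 3. Total 23.
No augmenting path remains in the residual graph.

23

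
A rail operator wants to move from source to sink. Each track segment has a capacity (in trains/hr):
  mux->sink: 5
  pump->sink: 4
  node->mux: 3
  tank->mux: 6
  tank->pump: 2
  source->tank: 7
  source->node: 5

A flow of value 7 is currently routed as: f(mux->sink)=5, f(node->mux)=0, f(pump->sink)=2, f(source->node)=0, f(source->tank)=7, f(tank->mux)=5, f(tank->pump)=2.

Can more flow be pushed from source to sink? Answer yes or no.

Residual reachable from source: {mux, node, source, tank}; sink is not reachable.
Saturated cut: tank->pump, mux->sink with total capacity 7 = current flow value. Flow is maximum.

No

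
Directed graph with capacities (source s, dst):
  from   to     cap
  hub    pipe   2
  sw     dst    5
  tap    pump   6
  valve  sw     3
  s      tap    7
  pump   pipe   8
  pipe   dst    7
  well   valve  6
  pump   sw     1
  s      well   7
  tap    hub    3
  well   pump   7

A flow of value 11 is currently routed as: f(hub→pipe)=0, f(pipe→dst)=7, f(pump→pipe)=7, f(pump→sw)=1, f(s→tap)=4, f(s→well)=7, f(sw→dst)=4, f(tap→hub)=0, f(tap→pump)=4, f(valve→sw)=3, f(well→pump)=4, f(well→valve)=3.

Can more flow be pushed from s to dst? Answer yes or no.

Residual reachable from s: {hub, pipe, pump, s, tap, valve, well}; dst is not reachable.
Saturated cut: valve→sw, pump→sw, pipe→dst with total capacity 11 = current flow value. Flow is maximum.

No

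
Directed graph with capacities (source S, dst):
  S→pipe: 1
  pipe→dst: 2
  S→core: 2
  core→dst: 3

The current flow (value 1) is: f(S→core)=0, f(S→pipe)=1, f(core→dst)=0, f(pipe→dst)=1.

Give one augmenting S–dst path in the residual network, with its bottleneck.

Residual along S→core→dst: S→core: 2, core→dst: 3.
Bottleneck = min = 2.

S→core→dst, bottleneck 2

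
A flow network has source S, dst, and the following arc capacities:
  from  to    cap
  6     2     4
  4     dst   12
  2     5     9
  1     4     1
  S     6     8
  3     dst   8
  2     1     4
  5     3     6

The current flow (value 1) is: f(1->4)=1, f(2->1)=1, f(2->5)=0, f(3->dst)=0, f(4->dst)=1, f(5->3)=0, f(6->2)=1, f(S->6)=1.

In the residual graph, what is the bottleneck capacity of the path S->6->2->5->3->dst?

Residual capacities along the path: S->6: 7, 6->2: 3, 2->5: 9, 5->3: 6, 3->dst: 8.
Minimum is 3.

3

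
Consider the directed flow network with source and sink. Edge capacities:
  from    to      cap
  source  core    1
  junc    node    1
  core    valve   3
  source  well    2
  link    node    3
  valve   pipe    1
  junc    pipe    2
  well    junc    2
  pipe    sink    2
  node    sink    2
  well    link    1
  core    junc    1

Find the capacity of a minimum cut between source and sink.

Max flow = 3 (via 3 augmenting paths).
In the residual at optimum, the set reachable from source is {source}.
Cut edges: source->core (cap 1), source->well (cap 2). Sum = 3.

3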